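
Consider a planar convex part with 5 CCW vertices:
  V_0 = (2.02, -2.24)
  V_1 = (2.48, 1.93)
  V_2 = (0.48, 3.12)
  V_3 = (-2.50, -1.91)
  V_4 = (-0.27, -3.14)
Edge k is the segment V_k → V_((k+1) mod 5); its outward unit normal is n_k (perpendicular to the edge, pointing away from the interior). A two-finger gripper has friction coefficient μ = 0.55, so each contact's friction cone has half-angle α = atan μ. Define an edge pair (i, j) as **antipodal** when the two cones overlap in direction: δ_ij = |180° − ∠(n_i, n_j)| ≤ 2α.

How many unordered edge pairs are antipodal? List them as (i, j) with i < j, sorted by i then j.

count = 4; pairs: (0,2), (1,3), (1,4), (2,4)

α = atan 0.55 = 28.81°;  2α = 57.62°
n_0 = (+0.9940, -0.1096)
n_1 = (+0.5113, +0.8594)
n_2 = (-0.8603, +0.5097)
n_3 = (-0.4830, -0.8756)
n_4 = (+0.3658, -0.9307)
  (0,1): δ = 114.46°  ·
  (0,2): δ = 24.35°  ✓
  (0,3): δ = 67.42°  ·
  (0,4): δ = 117.75°  ·
  (1,2): δ = 89.89°  ·
  (1,3): δ = 1.87°  ✓
  (1,4): δ = 52.21°  ✓
  (2,3): δ = 88.24°  ·
  (2,4): δ = 37.90°  ✓
  (3,4): δ = 129.66°  ·
antipodal pairs: 4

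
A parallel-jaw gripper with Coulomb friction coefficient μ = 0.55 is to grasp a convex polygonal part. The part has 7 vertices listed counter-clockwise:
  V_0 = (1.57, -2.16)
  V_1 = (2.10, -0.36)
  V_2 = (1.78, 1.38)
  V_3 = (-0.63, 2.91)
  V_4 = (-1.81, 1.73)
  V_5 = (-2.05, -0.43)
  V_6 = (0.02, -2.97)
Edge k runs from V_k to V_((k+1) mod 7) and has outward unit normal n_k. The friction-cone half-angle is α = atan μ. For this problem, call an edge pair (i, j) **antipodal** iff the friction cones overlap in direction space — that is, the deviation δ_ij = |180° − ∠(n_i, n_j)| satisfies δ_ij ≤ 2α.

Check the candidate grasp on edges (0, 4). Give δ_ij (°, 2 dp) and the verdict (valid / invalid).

α = atan 0.55 = 28.81°;  2α = 57.62°
edge 0: e_0 = (+0.53, +1.80);  n_0 = (+0.9593, -0.2825)
edge 4: e_4 = (-0.24, -2.16);  n_4 = (-0.9939, +0.1104)
∠(n_0, n_4) = 169.93°
δ = |180° − 169.93°| = 10.07°
10.07° ≤ 2α = 57.62°  →  valid

δ = 10.07°, valid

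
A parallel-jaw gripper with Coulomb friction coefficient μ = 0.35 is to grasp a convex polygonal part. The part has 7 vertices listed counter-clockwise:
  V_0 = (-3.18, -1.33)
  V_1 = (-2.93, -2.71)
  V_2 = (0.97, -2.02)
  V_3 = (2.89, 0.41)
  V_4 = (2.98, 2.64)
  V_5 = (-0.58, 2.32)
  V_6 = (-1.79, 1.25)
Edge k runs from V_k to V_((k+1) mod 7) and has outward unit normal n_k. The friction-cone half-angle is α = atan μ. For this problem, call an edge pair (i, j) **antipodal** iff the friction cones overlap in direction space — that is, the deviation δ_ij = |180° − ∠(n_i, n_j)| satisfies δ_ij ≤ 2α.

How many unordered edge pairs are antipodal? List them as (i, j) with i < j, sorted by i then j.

α = atan 0.35 = 19.29°;  2α = 38.58°
n_0 = (-0.9840, -0.1783)
n_1 = (+0.1742, -0.9847)
n_2 = (+0.7846, -0.6200)
n_3 = (+0.9992, -0.0403)
n_4 = (-0.0895, +0.9960)
n_5 = (-0.6624, +0.7491)
n_6 = (-0.8804, +0.4743)
  (0,1): δ = 90.24°  ·
  (0,2): δ = 48.58°  ·
  (0,3): δ = 12.58°  ✓
  (0,4): δ = 84.87°  ·
  (0,5): δ = 121.22°  ·
  (0,6): δ = 141.42°  ·
  (1,2): δ = 138.35°  ·
  (1,3): δ = 102.34°  ·
  (1,4): δ = 4.90°  ✓
  (1,5): δ = 31.45°  ✓
  (1,6): δ = 51.65°  ·
  (2,3): δ = 144.00°  ·
  (2,4): δ = 46.55°  ·
  (2,5): δ = 10.20°  ✓
  (2,6): δ = 10.00°  ✓
  (3,4): δ = 82.55°  ·
  (3,5): δ = 46.20°  ·
  (3,6): δ = 26.00°  ✓
  (4,5): δ = 143.65°  ·
  (4,6): δ = 123.45°  ·
  (5,6): δ = 159.80°  ·
antipodal pairs: 6

count = 6; pairs: (0,3), (1,4), (1,5), (2,5), (2,6), (3,6)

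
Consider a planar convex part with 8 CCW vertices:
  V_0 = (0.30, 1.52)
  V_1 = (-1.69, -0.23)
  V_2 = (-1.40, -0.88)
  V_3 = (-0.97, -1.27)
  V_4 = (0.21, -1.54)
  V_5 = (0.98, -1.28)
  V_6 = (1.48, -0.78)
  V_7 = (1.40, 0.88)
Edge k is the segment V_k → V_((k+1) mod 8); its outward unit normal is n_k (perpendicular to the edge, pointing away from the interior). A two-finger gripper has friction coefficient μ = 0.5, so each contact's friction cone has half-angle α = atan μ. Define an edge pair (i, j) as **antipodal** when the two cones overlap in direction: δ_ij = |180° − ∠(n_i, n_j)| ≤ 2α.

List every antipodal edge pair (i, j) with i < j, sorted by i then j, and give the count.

α = atan 0.5 = 26.57°;  2α = 53.13°
n_0 = (-0.6604, +0.7509)
n_1 = (-0.9132, -0.4074)
n_2 = (-0.6718, -0.7407)
n_3 = (-0.2230, -0.9748)
n_4 = (+0.3199, -0.9474)
n_5 = (+0.7071, -0.7071)
n_6 = (+0.9988, +0.0481)
n_7 = (+0.5029, +0.8643)
  (0,1): δ = 107.28°  ·
  (0,2): δ = 83.54°  ·
  (0,3): δ = 54.22°  ·
  (0,4): δ = 22.67°  ✓
  (0,5): δ = 3.67°  ✓
  (0,6): δ = 51.43°  ✓
  (0,7): δ = 108.48°  ·
  (1,2): δ = 156.25°  ·
  (1,3): δ = 126.93°  ·
  (1,4): δ = 95.39°  ·
  (1,5): δ = 69.04°  ·
  (1,6): δ = 21.29°  ✓
  (1,7): δ = 35.76°  ✓
  (2,3): δ = 150.68°  ·
  (2,4): δ = 119.13°  ·
  (2,5): δ = 92.79°  ·
  (2,6): δ = 45.03°  ✓
  (2,7): δ = 12.02°  ✓
  (3,4): δ = 148.45°  ·
  (3,5): δ = 122.11°  ·
  (3,6): δ = 74.35°  ·
  (3,7): δ = 17.30°  ✓
  (4,5): δ = 153.66°  ·
  (4,6): δ = 105.90°  ·
  (4,7): δ = 48.85°  ✓
  (5,6): δ = 132.24°  ·
  (5,7): δ = 75.19°  ·
  (6,7): δ = 122.95°  ·
antipodal pairs: 9

count = 9; pairs: (0,4), (0,5), (0,6), (1,6), (1,7), (2,6), (2,7), (3,7), (4,7)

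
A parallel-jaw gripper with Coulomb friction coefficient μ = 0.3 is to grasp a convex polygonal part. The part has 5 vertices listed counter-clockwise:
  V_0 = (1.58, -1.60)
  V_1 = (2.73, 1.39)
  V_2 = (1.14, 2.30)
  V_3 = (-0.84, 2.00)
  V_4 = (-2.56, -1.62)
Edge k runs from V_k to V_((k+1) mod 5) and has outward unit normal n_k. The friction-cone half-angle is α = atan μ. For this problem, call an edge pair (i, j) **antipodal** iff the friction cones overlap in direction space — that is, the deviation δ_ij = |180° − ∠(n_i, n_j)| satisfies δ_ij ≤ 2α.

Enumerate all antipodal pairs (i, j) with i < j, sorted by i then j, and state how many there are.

α = atan 0.3 = 16.70°;  2α = 33.40°
n_0 = (+0.9333, -0.3590)
n_1 = (+0.4967, +0.8679)
n_2 = (-0.1498, +0.9887)
n_3 = (-0.9032, +0.4292)
n_4 = (+0.0048, -1.0000)
  (0,1): δ = 98.75°  ·
  (0,2): δ = 60.35°  ·
  (0,3): δ = 4.38°  ✓
  (0,4): δ = 111.31°  ·
  (1,2): δ = 141.60°  ·
  (1,3): δ = 85.63°  ·
  (1,4): δ = 30.06°  ✓
  (2,3): δ = 124.03°  ·
  (2,4): δ = 8.34°  ✓
  (3,4): δ = 64.31°  ·
antipodal pairs: 3

count = 3; pairs: (0,3), (1,4), (2,4)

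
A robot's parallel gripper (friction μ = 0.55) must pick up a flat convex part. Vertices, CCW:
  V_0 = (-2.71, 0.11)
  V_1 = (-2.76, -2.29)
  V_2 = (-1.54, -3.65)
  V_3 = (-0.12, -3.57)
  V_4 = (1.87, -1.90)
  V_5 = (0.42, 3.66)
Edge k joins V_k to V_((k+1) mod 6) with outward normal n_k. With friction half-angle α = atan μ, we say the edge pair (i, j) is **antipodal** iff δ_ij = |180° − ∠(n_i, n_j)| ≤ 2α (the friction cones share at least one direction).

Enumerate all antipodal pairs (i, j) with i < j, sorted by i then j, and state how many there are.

α = atan 0.55 = 28.81°;  2α = 57.62°
n_0 = (-0.9998, +0.0208)
n_1 = (-0.7444, -0.6678)
n_2 = (+0.0562, -0.9984)
n_3 = (+0.6428, -0.7660)
n_4 = (+0.9676, +0.2524)
n_5 = (-0.7501, +0.6613)
  (0,1): δ = 136.91°  ·
  (0,2): δ = 85.58°  ·
  (0,3): δ = 48.80°  ✓
  (0,4): δ = 15.81°  ✓
  (0,5): δ = 139.79°  ·
  (1,2): δ = 128.67°  ·
  (1,3): δ = 91.89°  ·
  (1,4): δ = 27.28°  ✓
  (1,5): δ = 96.70°  ·
  (2,3): δ = 143.22°  ·
  (2,4): δ = 78.61°  ·
  (2,5): δ = 45.37°  ✓
  (3,4): δ = 115.39°  ·
  (3,5): δ = 8.59°  ✓
  (4,5): δ = 56.02°  ✓
antipodal pairs: 6

count = 6; pairs: (0,3), (0,4), (1,4), (2,5), (3,5), (4,5)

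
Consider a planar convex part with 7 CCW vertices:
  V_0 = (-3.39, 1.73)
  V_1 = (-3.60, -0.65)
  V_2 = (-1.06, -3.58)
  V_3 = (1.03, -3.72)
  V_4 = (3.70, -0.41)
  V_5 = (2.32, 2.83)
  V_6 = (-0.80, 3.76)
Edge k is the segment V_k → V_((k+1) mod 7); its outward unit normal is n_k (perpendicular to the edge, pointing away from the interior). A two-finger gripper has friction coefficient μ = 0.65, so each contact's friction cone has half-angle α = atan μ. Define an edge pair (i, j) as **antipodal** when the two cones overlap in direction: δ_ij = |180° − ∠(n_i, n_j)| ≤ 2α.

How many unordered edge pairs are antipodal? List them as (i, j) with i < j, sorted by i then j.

count = 8; pairs: (0,3), (0,4), (1,4), (1,5), (2,4), (2,5), (2,6), (3,6)

α = atan 0.65 = 33.02°;  2α = 66.05°
n_0 = (-0.9961, +0.0879)
n_1 = (-0.7556, -0.6550)
n_2 = (-0.0668, -0.9978)
n_3 = (+0.7783, -0.6278)
n_4 = (+0.9200, +0.3919)
n_5 = (+0.2857, +0.9583)
n_6 = (-0.6169, +0.7871)
  (0,1): δ = 134.04°  ·
  (0,2): δ = 88.79°  ·
  (0,3): δ = 33.85°  ✓
  (0,4): δ = 28.11°  ✓
  (0,5): δ = 78.44°  ·
  (0,6): δ = 133.13°  ·
  (1,2): δ = 134.75°  ·
  (1,3): δ = 79.81°  ·
  (1,4): δ = 17.85°  ✓
  (1,5): δ = 32.48°  ✓
  (1,6): δ = 87.17°  ·
  (2,3): δ = 125.06°  ·
  (2,4): δ = 63.10°  ✓
  (2,5): δ = 12.77°  ✓
  (2,6): δ = 41.92°  ✓
  (3,4): δ = 118.04°  ·
  (3,5): δ = 67.71°  ·
  (3,6): δ = 13.02°  ✓
  (4,5): δ = 129.67°  ·
  (4,6): δ = 74.98°  ·
  (5,6): δ = 125.31°  ·
antipodal pairs: 8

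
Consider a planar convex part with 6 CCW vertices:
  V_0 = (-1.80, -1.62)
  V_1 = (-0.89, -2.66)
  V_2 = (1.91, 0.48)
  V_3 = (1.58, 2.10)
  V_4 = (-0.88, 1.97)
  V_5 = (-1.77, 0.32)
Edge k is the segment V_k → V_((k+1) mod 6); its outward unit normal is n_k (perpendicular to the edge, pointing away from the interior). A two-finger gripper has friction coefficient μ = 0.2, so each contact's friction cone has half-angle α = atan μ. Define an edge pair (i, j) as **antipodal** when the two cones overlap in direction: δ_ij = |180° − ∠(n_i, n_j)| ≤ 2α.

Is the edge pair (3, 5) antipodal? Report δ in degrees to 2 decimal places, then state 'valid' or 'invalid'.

δ = 93.91°, invalid

α = atan 0.2 = 11.31°;  2α = 22.62°
edge 3: e_3 = (-2.46, -0.13);  n_3 = (-0.0528, +0.9986)
edge 5: e_5 = (-0.03, -1.94);  n_5 = (-0.9999, +0.0155)
∠(n_3, n_5) = 86.09°
δ = |180° − 86.09°| = 93.91°
93.91° > 2α = 22.62°  →  invalid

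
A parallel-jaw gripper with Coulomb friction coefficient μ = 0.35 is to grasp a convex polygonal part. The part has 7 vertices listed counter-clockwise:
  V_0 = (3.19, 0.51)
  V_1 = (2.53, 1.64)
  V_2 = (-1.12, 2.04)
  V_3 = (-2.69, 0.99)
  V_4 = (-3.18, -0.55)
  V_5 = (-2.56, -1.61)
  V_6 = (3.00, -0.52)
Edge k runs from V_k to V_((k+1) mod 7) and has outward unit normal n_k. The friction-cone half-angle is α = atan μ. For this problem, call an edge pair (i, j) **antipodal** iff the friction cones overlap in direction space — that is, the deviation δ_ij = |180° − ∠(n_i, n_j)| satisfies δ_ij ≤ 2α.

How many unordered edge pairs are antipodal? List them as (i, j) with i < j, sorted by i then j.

count = 4; pairs: (0,4), (1,5), (2,5), (3,6)

α = atan 0.35 = 19.29°;  2α = 38.58°
n_0 = (+0.8635, +0.5043)
n_1 = (+0.1089, +0.9940)
n_2 = (-0.5559, +0.8312)
n_3 = (-0.9529, +0.3032)
n_4 = (-0.8632, -0.5049)
n_5 = (+0.1924, -0.9813)
n_6 = (+0.9834, -0.1814)
  (0,1): δ = 126.54°  ·
  (0,2): δ = 86.51°  ·
  (0,3): δ = 47.94°  ·
  (0,4): δ = 0.04°  ✓
  (0,5): δ = 70.80°  ·
  (0,6): δ = 139.26°  ·
  (1,2): δ = 139.97°  ·
  (1,3): δ = 101.40°  ·
  (1,4): δ = 53.42°  ·
  (1,5): δ = 17.35°  ✓
  (1,6): δ = 85.80°  ·
  (2,3): δ = 141.42°  ·
  (2,4): δ = 93.45°  ·
  (2,5): δ = 22.68°  ✓
  (2,6): δ = 45.77°  ·
  (3,4): δ = 132.03°  ·
  (3,5): δ = 61.26°  ·
  (3,6): δ = 7.20°  ✓
  (4,5): δ = 109.23°  ·
  (4,6): δ = 40.78°  ·
  (5,6): δ = 111.54°  ·
antipodal pairs: 4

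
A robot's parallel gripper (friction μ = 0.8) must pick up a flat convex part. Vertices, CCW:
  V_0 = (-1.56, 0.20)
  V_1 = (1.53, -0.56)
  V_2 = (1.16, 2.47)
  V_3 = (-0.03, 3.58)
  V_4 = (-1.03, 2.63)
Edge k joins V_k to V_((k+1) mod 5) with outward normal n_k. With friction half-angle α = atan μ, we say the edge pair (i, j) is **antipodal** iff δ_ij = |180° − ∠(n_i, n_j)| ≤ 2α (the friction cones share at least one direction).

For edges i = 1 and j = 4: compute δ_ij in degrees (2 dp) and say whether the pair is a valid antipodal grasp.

δ = 19.27°, valid

α = atan 0.8 = 38.66°;  2α = 77.32°
edge 1: e_1 = (-0.37, +3.03);  n_1 = (+0.9926, +0.1212)
edge 4: e_4 = (-0.53, -2.43);  n_4 = (-0.9770, +0.2131)
∠(n_1, n_4) = 160.73°
δ = |180° − 160.73°| = 19.27°
19.27° ≤ 2α = 77.32°  →  valid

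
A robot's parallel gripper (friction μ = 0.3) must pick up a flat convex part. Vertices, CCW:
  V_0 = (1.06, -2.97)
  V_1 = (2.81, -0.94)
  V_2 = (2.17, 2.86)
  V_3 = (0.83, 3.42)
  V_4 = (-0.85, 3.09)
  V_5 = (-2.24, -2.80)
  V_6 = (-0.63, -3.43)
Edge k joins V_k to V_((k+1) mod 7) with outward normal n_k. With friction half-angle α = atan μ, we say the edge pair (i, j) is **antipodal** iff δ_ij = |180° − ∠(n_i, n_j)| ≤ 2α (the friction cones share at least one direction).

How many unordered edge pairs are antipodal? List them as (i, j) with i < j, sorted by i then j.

count = 5; pairs: (0,4), (1,4), (2,5), (3,5), (3,6)

α = atan 0.3 = 16.70°;  2α = 33.40°
n_0 = (+0.7574, -0.6529)
n_1 = (+0.9861, +0.1661)
n_2 = (+0.3856, +0.9227)
n_3 = (-0.1927, +0.9812)
n_4 = (-0.9733, +0.2297)
n_5 = (-0.3644, -0.9312)
n_6 = (+0.2626, -0.9649)
  (0,1): δ = 129.68°  ·
  (0,2): δ = 71.92°  ·
  (0,3): δ = 38.12°  ·
  (0,4): δ = 27.49°  ✓
  (0,5): δ = 109.39°  ·
  (0,6): δ = 145.99°  ·
  (1,2): δ = 122.24°  ·
  (1,3): δ = 88.45°  ·
  (1,4): δ = 22.84°  ✓
  (1,5): δ = 59.07°  ·
  (1,6): δ = 95.67°  ·
  (2,3): δ = 146.21°  ·
  (2,4): δ = 80.60°  ·
  (2,5): δ = 1.31°  ✓
  (2,6): δ = 37.91°  ·
  (3,4): δ = 114.39°  ·
  (3,5): δ = 32.48°  ✓
  (3,6): δ = 4.11°  ✓
  (4,5): δ = 98.09°  ·
  (4,6): δ = 61.50°  ·
  (5,6): δ = 143.40°  ·
antipodal pairs: 5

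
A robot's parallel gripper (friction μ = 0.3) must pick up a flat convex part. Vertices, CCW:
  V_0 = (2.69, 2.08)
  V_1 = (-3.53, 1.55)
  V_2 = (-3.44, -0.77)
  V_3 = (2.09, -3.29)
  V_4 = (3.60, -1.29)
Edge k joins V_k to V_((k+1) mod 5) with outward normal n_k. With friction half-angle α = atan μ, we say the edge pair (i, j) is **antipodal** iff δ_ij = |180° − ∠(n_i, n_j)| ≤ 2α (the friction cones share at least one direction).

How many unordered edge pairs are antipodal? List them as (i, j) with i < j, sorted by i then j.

count = 2; pairs: (0,2), (1,4)

α = atan 0.3 = 16.70°;  2α = 33.40°
n_0 = (-0.0849, +0.9964)
n_1 = (-0.9992, -0.0388)
n_2 = (-0.4147, -0.9100)
n_3 = (+0.7981, -0.6026)
n_4 = (+0.9654, +0.2607)
  (0,1): δ = 92.65°  ·
  (0,2): δ = 29.37°  ✓
  (0,3): δ = 48.08°  ·
  (0,4): δ = 100.24°  ·
  (1,2): δ = 116.72°  ·
  (1,3): δ = 39.27°  ·
  (1,4): δ = 12.89°  ✓
  (2,3): δ = 102.55°  ·
  (2,4): δ = 50.39°  ·
  (3,4): δ = 127.84°  ·
antipodal pairs: 2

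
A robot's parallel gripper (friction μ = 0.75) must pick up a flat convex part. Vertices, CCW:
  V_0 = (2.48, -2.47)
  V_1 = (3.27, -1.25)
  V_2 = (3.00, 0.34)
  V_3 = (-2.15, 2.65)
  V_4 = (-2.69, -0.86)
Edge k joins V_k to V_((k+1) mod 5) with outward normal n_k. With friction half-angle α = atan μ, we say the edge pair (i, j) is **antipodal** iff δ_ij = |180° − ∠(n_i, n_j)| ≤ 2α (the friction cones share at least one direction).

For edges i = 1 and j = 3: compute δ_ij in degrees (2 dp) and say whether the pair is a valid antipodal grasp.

δ = 18.38°, valid

α = atan 0.75 = 36.87°;  2α = 73.74°
edge 1: e_1 = (-0.27, +1.59);  n_1 = (+0.9859, +0.1674)
edge 3: e_3 = (-0.54, -3.51);  n_3 = (-0.9884, +0.1521)
∠(n_1, n_3) = 161.62°
δ = |180° − 161.62°| = 18.38°
18.38° ≤ 2α = 73.74°  →  valid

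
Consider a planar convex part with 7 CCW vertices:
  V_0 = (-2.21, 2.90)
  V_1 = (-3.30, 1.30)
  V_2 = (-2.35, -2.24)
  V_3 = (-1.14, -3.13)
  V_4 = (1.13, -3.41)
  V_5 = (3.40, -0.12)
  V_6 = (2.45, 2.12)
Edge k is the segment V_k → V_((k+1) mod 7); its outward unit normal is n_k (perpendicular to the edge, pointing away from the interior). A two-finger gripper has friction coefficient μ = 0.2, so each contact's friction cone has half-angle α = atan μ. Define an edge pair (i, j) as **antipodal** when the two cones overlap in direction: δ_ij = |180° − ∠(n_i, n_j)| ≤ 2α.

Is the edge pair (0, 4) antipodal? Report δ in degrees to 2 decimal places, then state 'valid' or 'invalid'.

α = atan 0.2 = 11.31°;  2α = 22.62°
edge 0: e_0 = (-1.09, -1.60);  n_0 = (-0.8264, +0.5630)
edge 4: e_4 = (+2.27, +3.29);  n_4 = (+0.8231, -0.5679)
∠(n_0, n_4) = 179.66°
δ = |180° − 179.66°| = 0.34°
0.34° ≤ 2α = 22.62°  →  valid

δ = 0.34°, valid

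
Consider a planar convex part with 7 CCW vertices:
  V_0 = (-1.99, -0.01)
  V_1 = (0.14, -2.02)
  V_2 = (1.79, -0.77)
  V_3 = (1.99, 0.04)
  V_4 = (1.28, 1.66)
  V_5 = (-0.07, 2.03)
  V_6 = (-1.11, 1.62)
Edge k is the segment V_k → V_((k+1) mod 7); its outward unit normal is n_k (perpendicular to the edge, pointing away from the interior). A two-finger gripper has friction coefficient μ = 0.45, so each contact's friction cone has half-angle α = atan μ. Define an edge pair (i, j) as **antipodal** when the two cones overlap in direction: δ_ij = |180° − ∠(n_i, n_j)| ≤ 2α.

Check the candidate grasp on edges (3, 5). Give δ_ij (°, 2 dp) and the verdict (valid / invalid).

α = atan 0.45 = 24.23°;  2α = 48.46°
edge 3: e_3 = (-0.71, +1.62);  n_3 = (+0.9159, +0.4014)
edge 5: e_5 = (-1.04, -0.41);  n_5 = (-0.3668, +0.9303)
∠(n_3, n_5) = 87.85°
δ = |180° − 87.85°| = 92.15°
92.15° > 2α = 48.46°  →  invalid

δ = 92.15°, invalid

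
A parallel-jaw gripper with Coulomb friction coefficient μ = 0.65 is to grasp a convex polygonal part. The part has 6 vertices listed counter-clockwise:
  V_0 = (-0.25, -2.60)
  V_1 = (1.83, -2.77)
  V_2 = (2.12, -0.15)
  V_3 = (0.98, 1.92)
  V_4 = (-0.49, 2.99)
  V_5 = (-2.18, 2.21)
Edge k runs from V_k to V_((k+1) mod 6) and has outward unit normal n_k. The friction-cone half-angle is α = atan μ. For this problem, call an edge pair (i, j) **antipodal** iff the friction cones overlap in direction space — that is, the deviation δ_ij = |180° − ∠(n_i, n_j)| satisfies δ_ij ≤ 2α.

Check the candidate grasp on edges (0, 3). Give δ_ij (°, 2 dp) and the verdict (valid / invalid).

α = atan 0.65 = 33.02°;  2α = 66.05°
edge 0: e_0 = (+2.08, -0.17);  n_0 = (-0.0815, -0.9967)
edge 3: e_3 = (-1.47, +1.07);  n_3 = (+0.5885, +0.8085)
∠(n_0, n_3) = 148.62°
δ = |180° − 148.62°| = 31.38°
31.38° ≤ 2α = 66.05°  →  valid

δ = 31.38°, valid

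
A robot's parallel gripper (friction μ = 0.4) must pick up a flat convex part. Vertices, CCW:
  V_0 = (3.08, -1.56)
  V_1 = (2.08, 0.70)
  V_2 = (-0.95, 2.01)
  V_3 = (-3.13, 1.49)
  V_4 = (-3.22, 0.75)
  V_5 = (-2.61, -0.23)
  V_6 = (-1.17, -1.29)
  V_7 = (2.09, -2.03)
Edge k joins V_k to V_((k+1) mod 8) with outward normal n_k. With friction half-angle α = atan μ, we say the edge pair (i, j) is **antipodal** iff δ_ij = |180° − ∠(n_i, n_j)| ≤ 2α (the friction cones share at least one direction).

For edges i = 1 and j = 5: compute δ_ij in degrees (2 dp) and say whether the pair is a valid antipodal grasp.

δ = 12.98°, valid

α = atan 0.4 = 21.80°;  2α = 43.60°
edge 1: e_1 = (-3.03, +1.31);  n_1 = (+0.3968, +0.9179)
edge 5: e_5 = (+1.44, -1.06);  n_5 = (-0.5928, -0.8053)
∠(n_1, n_5) = 167.02°
δ = |180° − 167.02°| = 12.98°
12.98° ≤ 2α = 43.60°  →  valid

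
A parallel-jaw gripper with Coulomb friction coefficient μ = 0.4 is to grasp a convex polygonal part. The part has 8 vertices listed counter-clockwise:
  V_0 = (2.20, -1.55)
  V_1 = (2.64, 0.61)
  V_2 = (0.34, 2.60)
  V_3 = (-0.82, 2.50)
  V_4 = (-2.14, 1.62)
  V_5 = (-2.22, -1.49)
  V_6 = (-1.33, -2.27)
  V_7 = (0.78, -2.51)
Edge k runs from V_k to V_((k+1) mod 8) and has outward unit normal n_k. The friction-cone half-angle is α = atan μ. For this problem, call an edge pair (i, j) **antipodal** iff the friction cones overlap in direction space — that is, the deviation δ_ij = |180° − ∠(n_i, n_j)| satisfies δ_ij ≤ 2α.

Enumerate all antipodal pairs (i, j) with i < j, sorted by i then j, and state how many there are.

count = 7; pairs: (0,4), (1,5), (1,6), (2,6), (2,7), (3,6), (3,7)

α = atan 0.4 = 21.80°;  2α = 43.60°
n_0 = (+0.9799, -0.1996)
n_1 = (+0.6543, +0.7562)
n_2 = (-0.0859, +0.9963)
n_3 = (-0.5547, +0.8321)
n_4 = (-0.9997, +0.0257)
n_5 = (-0.6591, -0.7521)
n_6 = (-0.1130, -0.9936)
n_7 = (+0.5601, -0.8284)
  (0,1): δ = 119.35°  ·
  (0,2): δ = 73.56°  ·
  (0,3): δ = 44.80°  ·
  (0,4): δ = 10.04°  ✓
  (0,5): δ = 60.28°  ·
  (0,6): δ = 95.02°  ·
  (0,7): δ = 135.57°  ·
  (1,2): δ = 134.21°  ·
  (1,3): δ = 105.44°  ·
  (1,4): δ = 50.61°  ·
  (1,5): δ = 0.36°  ✓
  (1,6): δ = 34.38°  ✓
  (1,7): δ = 74.93°  ·
  (2,3): δ = 151.24°  ·
  (2,4): δ = 96.40°  ·
  (2,5): δ = 46.16°  ·
  (2,6): δ = 11.42°  ✓
  (2,7): δ = 29.13°  ✓
  (3,4): δ = 125.16°  ·
  (3,5): δ = 74.92°  ·
  (3,6): δ = 40.18°  ✓
  (3,7): δ = 0.37°  ✓
  (4,5): δ = 129.76°  ·
  (4,6): δ = 95.02°  ·
  (4,7): δ = 54.47°  ·
  (5,6): δ = 145.26°  ·
  (5,7): δ = 104.71°  ·
  (6,7): δ = 139.45°  ·
antipodal pairs: 7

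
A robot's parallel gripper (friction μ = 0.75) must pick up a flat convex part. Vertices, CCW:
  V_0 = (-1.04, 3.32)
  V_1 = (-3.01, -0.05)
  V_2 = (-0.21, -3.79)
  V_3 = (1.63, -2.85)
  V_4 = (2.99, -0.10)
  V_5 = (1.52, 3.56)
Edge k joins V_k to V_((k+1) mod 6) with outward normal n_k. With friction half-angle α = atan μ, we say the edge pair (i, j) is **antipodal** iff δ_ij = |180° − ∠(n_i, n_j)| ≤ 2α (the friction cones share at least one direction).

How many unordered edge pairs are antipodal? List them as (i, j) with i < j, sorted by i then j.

count = 8; pairs: (0,2), (0,3), (0,4), (1,3), (1,4), (1,5), (2,5), (3,5)

α = atan 0.75 = 36.87°;  2α = 73.74°
n_0 = (-0.8633, +0.5047)
n_1 = (-0.8005, -0.5993)
n_2 = (+0.4549, -0.8905)
n_3 = (+0.8964, -0.4433)
n_4 = (+0.9280, +0.3727)
n_5 = (-0.0933, +0.9956)
  (0,1): δ = 112.87°  ·
  (0,2): δ = 32.63°  ✓
  (0,3): δ = 3.99°  ✓
  (0,4): δ = 52.19°  ✓
  (0,5): δ = 125.67°  ·
  (1,2): δ = 99.76°  ·
  (1,3): δ = 63.14°  ✓
  (1,4): δ = 14.94°  ✓
  (1,5): δ = 58.53°  ✓
  (2,3): δ = 143.38°  ·
  (2,4): δ = 95.18°  ·
  (2,5): δ = 21.71°  ✓
  (3,4): δ = 131.80°  ·
  (3,5): δ = 58.33°  ✓
  (4,5): δ = 106.53°  ·
antipodal pairs: 8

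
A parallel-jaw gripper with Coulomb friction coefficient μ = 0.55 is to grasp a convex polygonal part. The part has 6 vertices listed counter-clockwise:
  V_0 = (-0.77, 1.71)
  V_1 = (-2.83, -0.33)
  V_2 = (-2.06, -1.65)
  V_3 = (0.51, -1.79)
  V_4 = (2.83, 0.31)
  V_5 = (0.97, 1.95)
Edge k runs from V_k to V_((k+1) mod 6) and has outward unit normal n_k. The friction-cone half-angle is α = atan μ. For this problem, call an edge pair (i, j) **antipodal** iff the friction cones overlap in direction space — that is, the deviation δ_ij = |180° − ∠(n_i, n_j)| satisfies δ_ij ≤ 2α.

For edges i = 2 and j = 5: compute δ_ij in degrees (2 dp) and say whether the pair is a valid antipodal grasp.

δ = 10.97°, valid

α = atan 0.55 = 28.81°;  2α = 57.62°
edge 2: e_2 = (+2.57, -0.14);  n_2 = (-0.0544, -0.9985)
edge 5: e_5 = (-1.74, -0.24);  n_5 = (-0.1366, +0.9906)
∠(n_2, n_5) = 169.03°
δ = |180° − 169.03°| = 10.97°
10.97° ≤ 2α = 57.62°  →  valid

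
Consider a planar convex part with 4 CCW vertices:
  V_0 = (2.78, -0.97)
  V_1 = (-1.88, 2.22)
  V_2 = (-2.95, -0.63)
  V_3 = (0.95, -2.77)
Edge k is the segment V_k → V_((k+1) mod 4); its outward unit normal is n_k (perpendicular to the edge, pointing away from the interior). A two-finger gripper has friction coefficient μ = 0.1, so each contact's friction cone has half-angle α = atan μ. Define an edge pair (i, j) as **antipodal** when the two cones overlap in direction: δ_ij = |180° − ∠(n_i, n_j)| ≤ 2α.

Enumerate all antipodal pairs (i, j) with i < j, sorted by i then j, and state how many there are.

α = atan 0.1 = 5.71°;  2α = 11.42°
n_0 = (+0.5649, +0.8252)
n_1 = (-0.9362, +0.3515)
n_2 = (-0.4811, -0.8767)
n_3 = (+0.7012, -0.7129)
  (0,1): δ = 76.18°  ·
  (0,2): δ = 5.64°  ✓
  (0,3): δ = 78.92°  ·
  (1,2): δ = 98.18°  ·
  (1,3): δ = 24.90°  ·
  (2,3): δ = 106.72°  ·
antipodal pairs: 1

count = 1; pairs: (0,2)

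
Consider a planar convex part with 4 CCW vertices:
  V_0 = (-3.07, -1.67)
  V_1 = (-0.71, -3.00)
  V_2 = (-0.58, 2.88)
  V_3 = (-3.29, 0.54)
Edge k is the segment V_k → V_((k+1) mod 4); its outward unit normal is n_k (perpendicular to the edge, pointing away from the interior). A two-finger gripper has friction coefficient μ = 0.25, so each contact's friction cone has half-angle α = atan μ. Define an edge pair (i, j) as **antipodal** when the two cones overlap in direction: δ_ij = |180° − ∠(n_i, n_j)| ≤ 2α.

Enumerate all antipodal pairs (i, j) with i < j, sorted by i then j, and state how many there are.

α = atan 0.25 = 14.04°;  2α = 28.07°
n_0 = (-0.4910, -0.8712)
n_1 = (+0.9998, -0.0221)
n_2 = (-0.6535, +0.7569)
n_3 = (-0.9951, -0.0991)
  (0,1): δ = 61.86°  ·
  (0,2): δ = 70.21°  ·
  (0,3): δ = 125.09°  ·
  (1,2): δ = 47.92°  ·
  (1,3): δ = 6.95°  ✓
  (2,3): δ = 125.12°  ·
antipodal pairs: 1

count = 1; pairs: (1,3)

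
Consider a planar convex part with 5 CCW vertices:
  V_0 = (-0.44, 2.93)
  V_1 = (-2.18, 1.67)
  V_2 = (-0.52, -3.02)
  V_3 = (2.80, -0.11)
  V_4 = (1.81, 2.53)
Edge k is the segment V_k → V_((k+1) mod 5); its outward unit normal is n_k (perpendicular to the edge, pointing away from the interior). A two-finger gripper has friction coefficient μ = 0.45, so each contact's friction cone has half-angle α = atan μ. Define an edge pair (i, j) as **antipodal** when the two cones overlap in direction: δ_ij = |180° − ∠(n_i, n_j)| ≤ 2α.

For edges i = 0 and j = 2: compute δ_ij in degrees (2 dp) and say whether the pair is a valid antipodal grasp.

δ = 5.33°, valid

α = atan 0.45 = 24.23°;  2α = 48.46°
edge 0: e_0 = (-1.74, -1.26);  n_0 = (-0.5865, +0.8099)
edge 2: e_2 = (+3.32, +2.91);  n_2 = (+0.6591, -0.7520)
∠(n_0, n_2) = 174.67°
δ = |180° − 174.67°| = 5.33°
5.33° ≤ 2α = 48.46°  →  valid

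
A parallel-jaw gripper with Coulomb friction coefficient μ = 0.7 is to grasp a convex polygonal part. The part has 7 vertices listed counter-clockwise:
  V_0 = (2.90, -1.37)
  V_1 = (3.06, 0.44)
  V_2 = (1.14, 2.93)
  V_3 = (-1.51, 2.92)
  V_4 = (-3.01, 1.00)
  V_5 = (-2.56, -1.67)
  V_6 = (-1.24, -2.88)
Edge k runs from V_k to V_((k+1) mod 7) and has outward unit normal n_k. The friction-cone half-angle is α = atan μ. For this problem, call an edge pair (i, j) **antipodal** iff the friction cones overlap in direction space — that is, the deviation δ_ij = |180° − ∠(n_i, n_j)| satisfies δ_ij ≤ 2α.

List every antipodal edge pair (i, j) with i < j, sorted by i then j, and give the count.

count = 8; pairs: (0,3), (0,4), (0,5), (1,4), (1,5), (2,5), (2,6), (3,6)

α = atan 0.7 = 34.99°;  2α = 69.98°
n_0 = (+0.9961, -0.0881)
n_1 = (+0.7919, +0.6106)
n_2 = (-0.0038, +1.0000)
n_3 = (-0.7880, +0.6156)
n_4 = (-0.9861, -0.1662)
n_5 = (-0.6757, -0.7372)
n_6 = (+0.3427, -0.9395)
  (0,1): δ = 137.31°  ·
  (0,2): δ = 84.73°  ·
  (0,3): δ = 32.95°  ✓
  (0,4): δ = 14.62°  ✓
  (0,5): δ = 52.54°  ✓
  (0,6): δ = 115.09°  ·
  (1,2): δ = 127.42°  ·
  (1,3): δ = 75.63°  ·
  (1,4): δ = 28.07°  ✓
  (1,5): δ = 9.85°  ✓
  (1,6): δ = 72.40°  ·
  (2,3): δ = 128.21°  ·
  (2,4): δ = 80.65°  ·
  (2,5): δ = 42.73°  ✓
  (2,6): δ = 19.82°  ✓
  (3,4): δ = 132.43°  ·
  (3,5): δ = 94.51°  ·
  (3,6): δ = 31.96°  ✓
  (4,5): δ = 142.08°  ·
  (4,6): δ = 79.53°  ·
  (5,6): δ = 117.45°  ·
antipodal pairs: 8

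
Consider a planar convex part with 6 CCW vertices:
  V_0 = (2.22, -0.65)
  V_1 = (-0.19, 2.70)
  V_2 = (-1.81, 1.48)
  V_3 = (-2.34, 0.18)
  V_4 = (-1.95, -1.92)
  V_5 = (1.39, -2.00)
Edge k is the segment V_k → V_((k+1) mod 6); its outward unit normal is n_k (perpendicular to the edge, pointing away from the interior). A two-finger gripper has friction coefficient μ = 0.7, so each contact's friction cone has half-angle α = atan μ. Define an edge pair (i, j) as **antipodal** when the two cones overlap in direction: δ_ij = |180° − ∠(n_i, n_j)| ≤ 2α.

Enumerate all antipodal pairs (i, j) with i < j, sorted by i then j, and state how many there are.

count = 8; pairs: (0,2), (0,3), (0,4), (1,4), (1,5), (2,4), (2,5), (3,5)

α = atan 0.7 = 34.99°;  2α = 69.98°
n_0 = (+0.8118, +0.5840)
n_1 = (-0.6016, +0.7988)
n_2 = (-0.9260, +0.3775)
n_3 = (-0.9832, -0.1826)
n_4 = (-0.0239, -0.9997)
n_5 = (+0.8519, -0.5237)
  (0,1): δ = 88.75°  ·
  (0,2): δ = 57.91°  ✓
  (0,3): δ = 25.21°  ✓
  (0,4): δ = 52.90°  ✓
  (0,5): δ = 112.68°  ·
  (1,2): δ = 149.16°  ·
  (1,3): δ = 116.46°  ·
  (1,4): δ = 38.35°  ✓
  (1,5): δ = 21.43°  ✓
  (2,3): δ = 147.30°  ·
  (2,4): δ = 69.19°  ✓
  (2,5): δ = 9.40°  ✓
  (3,4): δ = 101.89°  ·
  (3,5): δ = 42.10°  ✓
  (4,5): δ = 120.21°  ·
antipodal pairs: 8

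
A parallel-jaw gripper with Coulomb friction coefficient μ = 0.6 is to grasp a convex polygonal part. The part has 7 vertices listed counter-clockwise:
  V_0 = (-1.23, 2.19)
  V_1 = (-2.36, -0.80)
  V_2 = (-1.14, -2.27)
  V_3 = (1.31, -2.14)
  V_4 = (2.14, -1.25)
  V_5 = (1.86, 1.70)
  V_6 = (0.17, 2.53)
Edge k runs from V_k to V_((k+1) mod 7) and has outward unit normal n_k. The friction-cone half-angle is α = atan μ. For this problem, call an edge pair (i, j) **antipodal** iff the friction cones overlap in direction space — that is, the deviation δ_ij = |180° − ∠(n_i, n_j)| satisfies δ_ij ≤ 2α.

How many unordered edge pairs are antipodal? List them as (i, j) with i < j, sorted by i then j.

α = atan 0.6 = 30.96°;  2α = 61.93°
n_0 = (-0.9354, +0.3535)
n_1 = (-0.7695, -0.6386)
n_2 = (+0.0530, -0.9986)
n_3 = (+0.7313, -0.6820)
n_4 = (+0.9955, +0.0945)
n_5 = (+0.4408, +0.8976)
n_6 = (-0.2360, +0.9718)
  (0,1): δ = 119.61°  ·
  (0,2): δ = 66.26°  ·
  (0,3): δ = 22.30°  ✓
  (0,4): δ = 26.12°  ✓
  (0,5): δ = 84.55°  ·
  (0,6): δ = 124.35°  ·
  (1,2): δ = 126.65°  ·
  (1,3): δ = 82.69°  ·
  (1,4): δ = 34.27°  ✓
  (1,5): δ = 24.15°  ✓
  (1,6): δ = 63.96°  ·
  (2,3): δ = 136.04°  ·
  (2,4): δ = 87.62°  ·
  (2,5): δ = 29.19°  ✓
  (2,6): δ = 10.61°  ✓
  (3,4): δ = 131.58°  ·
  (3,5): δ = 73.15°  ·
  (3,6): δ = 33.35°  ✓
  (4,5): δ = 121.58°  ·
  (4,6): δ = 81.77°  ·
  (5,6): δ = 140.19°  ·
antipodal pairs: 7

count = 7; pairs: (0,3), (0,4), (1,4), (1,5), (2,5), (2,6), (3,6)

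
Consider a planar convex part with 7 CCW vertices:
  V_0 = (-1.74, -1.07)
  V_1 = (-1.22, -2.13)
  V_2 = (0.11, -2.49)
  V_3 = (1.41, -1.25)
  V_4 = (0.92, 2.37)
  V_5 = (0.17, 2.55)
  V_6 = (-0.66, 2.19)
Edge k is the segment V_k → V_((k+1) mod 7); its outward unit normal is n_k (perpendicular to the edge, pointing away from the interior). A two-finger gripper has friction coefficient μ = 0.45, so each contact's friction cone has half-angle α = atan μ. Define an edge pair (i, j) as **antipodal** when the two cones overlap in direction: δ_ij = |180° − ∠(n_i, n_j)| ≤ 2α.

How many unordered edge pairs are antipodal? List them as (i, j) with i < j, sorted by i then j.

count = 6; pairs: (0,3), (1,4), (1,5), (2,5), (2,6), (3,6)

α = atan 0.45 = 24.23°;  2α = 48.46°
n_0 = (-0.8978, -0.4404)
n_1 = (-0.2613, -0.9653)
n_2 = (+0.6902, -0.7236)
n_3 = (+0.9910, +0.1341)
n_4 = (+0.2334, +0.9724)
n_5 = (-0.3979, +0.9174)
n_6 = (-0.9493, +0.3145)
  (0,1): δ = 131.28°  ·
  (0,2): δ = 72.48°  ·
  (0,3): δ = 18.42°  ✓
  (0,4): δ = 50.37°  ·
  (0,5): δ = 87.32°  ·
  (0,6): δ = 135.54°  ·
  (1,2): δ = 121.21°  ·
  (1,3): δ = 67.15°  ·
  (1,4): δ = 1.65°  ✓
  (1,5): δ = 38.59°  ✓
  (1,6): δ = 86.82°  ·
  (2,3): δ = 125.94°  ·
  (2,4): δ = 57.14°  ·
  (2,5): δ = 20.20°  ✓
  (2,6): δ = 28.02°  ✓
  (3,4): δ = 111.20°  ·
  (3,5): δ = 74.26°  ·
  (3,6): δ = 26.04°  ✓
  (4,5): δ = 143.06°  ·
  (4,6): δ = 94.83°  ·
  (5,6): δ = 131.78°  ·
antipodal pairs: 6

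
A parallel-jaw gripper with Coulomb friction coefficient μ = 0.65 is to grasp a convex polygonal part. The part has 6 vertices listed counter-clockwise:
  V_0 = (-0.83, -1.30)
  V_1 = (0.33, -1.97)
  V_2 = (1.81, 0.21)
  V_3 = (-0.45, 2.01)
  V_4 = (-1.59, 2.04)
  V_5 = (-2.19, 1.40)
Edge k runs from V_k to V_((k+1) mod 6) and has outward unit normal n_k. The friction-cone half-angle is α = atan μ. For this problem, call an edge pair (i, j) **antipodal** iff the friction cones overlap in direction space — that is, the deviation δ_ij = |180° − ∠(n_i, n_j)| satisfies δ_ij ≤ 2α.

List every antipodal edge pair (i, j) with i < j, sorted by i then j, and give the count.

α = atan 0.65 = 33.02°;  2α = 66.05°
n_0 = (-0.5002, -0.8659)
n_1 = (+0.8273, -0.5617)
n_2 = (+0.6230, +0.7822)
n_3 = (+0.0263, +0.9997)
n_4 = (-0.7295, +0.6839)
n_5 = (-0.8931, -0.4499)
  (0,1): δ = 94.16°  ·
  (0,2): δ = 8.53°  ✓
  (0,3): δ = 28.50°  ✓
  (0,4): δ = 76.86°  ·
  (0,5): δ = 146.74°  ·
  (1,2): δ = 94.36°  ·
  (1,3): δ = 57.33°  ✓
  (1,4): δ = 8.98°  ✓
  (1,5): δ = 60.91°  ✓
  (2,3): δ = 142.97°  ·
  (2,4): δ = 94.62°  ·
  (2,5): δ = 24.73°  ✓
  (3,4): δ = 131.64°  ·
  (3,5): δ = 61.76°  ✓
  (4,5): δ = 110.11°  ·
antipodal pairs: 7

count = 7; pairs: (0,2), (0,3), (1,3), (1,4), (1,5), (2,5), (3,5)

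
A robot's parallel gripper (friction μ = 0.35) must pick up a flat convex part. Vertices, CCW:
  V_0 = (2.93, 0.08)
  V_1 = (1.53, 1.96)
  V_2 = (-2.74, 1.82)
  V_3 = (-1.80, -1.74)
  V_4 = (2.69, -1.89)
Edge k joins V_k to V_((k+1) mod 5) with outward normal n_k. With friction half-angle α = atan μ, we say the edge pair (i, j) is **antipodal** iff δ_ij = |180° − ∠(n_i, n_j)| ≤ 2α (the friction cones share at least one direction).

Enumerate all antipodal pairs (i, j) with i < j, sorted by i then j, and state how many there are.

α = atan 0.35 = 19.29°;  2α = 38.58°
n_0 = (+0.8020, +0.5973)
n_1 = (-0.0328, +0.9995)
n_2 = (-0.9669, -0.2553)
n_3 = (-0.0334, -0.9994)
n_4 = (+0.9927, -0.1209)
  (0,1): δ = 124.80°  ·
  (0,2): δ = 21.88°  ✓
  (0,3): δ = 51.41°  ·
  (0,4): δ = 136.38°  ·
  (1,2): δ = 77.09°  ·
  (1,3): δ = 3.79°  ✓
  (1,4): δ = 81.18°  ·
  (2,3): δ = 106.70°  ·
  (2,4): δ = 21.74°  ✓
  (3,4): δ = 95.03°  ·
antipodal pairs: 3

count = 3; pairs: (0,2), (1,3), (2,4)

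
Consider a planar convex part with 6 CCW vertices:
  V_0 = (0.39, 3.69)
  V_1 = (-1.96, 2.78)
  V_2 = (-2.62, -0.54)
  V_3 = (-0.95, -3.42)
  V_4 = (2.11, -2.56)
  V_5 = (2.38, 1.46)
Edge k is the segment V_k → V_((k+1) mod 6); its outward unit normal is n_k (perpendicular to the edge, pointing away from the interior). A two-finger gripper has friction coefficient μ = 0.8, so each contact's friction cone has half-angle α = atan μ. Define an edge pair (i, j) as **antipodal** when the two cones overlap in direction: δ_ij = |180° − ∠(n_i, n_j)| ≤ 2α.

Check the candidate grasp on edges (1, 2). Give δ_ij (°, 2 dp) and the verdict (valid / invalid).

α = atan 0.8 = 38.66°;  2α = 77.32°
edge 1: e_1 = (-0.66, -3.32);  n_1 = (-0.9808, +0.1950)
edge 2: e_2 = (+1.67, -2.88);  n_2 = (-0.8651, -0.5016)
∠(n_1, n_2) = 41.35°
δ = |180° − 41.35°| = 138.65°
138.65° > 2α = 77.32°  →  invalid

δ = 138.65°, invalid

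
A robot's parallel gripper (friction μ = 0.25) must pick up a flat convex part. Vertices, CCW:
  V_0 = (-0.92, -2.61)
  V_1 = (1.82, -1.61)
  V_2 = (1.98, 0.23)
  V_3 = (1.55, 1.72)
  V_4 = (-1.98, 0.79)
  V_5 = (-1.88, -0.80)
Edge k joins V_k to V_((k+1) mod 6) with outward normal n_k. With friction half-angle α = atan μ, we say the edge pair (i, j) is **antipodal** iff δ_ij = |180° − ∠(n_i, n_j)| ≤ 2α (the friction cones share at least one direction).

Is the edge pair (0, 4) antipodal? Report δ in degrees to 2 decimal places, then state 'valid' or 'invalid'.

δ = 73.55°, invalid

α = atan 0.25 = 14.04°;  2α = 28.07°
edge 0: e_0 = (+2.74, +1.00);  n_0 = (+0.3428, -0.9394)
edge 4: e_4 = (+0.10, -1.59);  n_4 = (-0.9980, -0.0628)
∠(n_0, n_4) = 106.45°
δ = |180° − 106.45°| = 73.55°
73.55° > 2α = 28.07°  →  invalid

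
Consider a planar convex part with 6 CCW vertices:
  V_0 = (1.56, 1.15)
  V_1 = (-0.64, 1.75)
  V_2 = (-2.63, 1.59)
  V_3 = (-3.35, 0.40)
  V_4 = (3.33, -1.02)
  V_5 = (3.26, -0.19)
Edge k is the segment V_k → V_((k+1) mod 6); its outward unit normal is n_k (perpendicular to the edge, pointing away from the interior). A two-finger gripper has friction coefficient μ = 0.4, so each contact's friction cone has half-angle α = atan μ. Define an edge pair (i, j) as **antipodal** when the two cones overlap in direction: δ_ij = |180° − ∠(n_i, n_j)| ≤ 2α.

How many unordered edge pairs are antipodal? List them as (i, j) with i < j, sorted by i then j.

α = atan 0.4 = 21.80°;  2α = 43.60°
n_0 = (+0.2631, +0.9648)
n_1 = (-0.0801, +0.9968)
n_2 = (-0.8556, +0.5177)
n_3 = (-0.2079, -0.9781)
n_4 = (+0.9965, +0.0840)
n_5 = (+0.6190, +0.7854)
  (0,1): δ = 160.15°  ·
  (0,2): δ = 105.92°  ·
  (0,3): δ = 3.25°  ✓
  (0,4): δ = 110.08°  ·
  (0,5): δ = 157.01°  ·
  (1,2): δ = 125.77°  ·
  (1,3): δ = 16.60°  ✓
  (1,4): δ = 90.22°  ·
  (1,5): δ = 137.16°  ·
  (2,3): δ = 70.83°  ·
  (2,4): δ = 36.00°  ✓
  (2,5): δ = 82.93°  ·
  (3,4): δ = 73.18°  ·
  (3,5): δ = 26.25°  ✓
  (4,5): δ = 133.07°  ·
antipodal pairs: 4

count = 4; pairs: (0,3), (1,3), (2,4), (3,5)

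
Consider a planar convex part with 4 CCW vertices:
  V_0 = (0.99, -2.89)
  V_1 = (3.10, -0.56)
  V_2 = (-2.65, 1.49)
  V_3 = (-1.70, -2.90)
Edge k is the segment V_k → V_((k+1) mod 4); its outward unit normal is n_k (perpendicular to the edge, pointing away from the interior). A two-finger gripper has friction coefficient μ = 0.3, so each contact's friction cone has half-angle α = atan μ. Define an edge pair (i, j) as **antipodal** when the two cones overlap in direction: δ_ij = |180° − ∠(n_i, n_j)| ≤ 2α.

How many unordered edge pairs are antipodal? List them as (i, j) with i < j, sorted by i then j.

count = 1; pairs: (1,3)

α = atan 0.3 = 16.70°;  2α = 33.40°
n_0 = (+0.7412, -0.6712)
n_1 = (+0.3358, +0.9419)
n_2 = (-0.9774, -0.2115)
n_3 = (+0.0037, -1.0000)
  (0,1): δ = 67.46°  ·
  (0,2): δ = 54.37°  ·
  (0,3): δ = 132.38°  ·
  (1,2): δ = 58.17°  ·
  (1,3): δ = 19.84°  ✓
  (2,3): δ = 102.00°  ·
antipodal pairs: 1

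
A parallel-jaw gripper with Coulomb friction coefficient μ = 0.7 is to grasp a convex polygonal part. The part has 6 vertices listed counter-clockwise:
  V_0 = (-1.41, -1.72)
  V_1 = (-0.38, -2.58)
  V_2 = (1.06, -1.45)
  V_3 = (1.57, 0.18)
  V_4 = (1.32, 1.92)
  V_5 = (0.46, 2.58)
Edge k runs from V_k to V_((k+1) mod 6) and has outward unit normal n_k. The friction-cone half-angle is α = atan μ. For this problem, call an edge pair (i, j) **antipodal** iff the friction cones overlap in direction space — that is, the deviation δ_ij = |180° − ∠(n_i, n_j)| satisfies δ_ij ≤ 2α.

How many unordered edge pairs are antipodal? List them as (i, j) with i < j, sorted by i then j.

α = atan 0.7 = 34.99°;  2α = 69.98°
n_0 = (-0.6409, -0.7676)
n_1 = (+0.6173, -0.7867)
n_2 = (+0.9544, -0.2986)
n_3 = (+0.9898, +0.1422)
n_4 = (+0.6088, +0.7933)
n_5 = (-0.9170, +0.3988)
  (0,1): δ = 102.02°  ·
  (0,2): δ = 67.51°  ✓
  (0,3): δ = 41.96°  ✓
  (0,4): δ = 2.36°  ✓
  (0,5): δ = 106.36°  ·
  (1,2): δ = 145.50°  ·
  (1,3): δ = 119.95°  ·
  (1,4): δ = 75.63°  ·
  (1,5): δ = 28.37°  ✓
  (2,3): δ = 154.45°  ·
  (2,4): δ = 110.13°  ·
  (2,5): δ = 6.13°  ✓
  (3,4): δ = 135.68°  ·
  (3,5): δ = 31.68°  ✓
  (4,5): δ = 76.00°  ·
antipodal pairs: 6

count = 6; pairs: (0,2), (0,3), (0,4), (1,5), (2,5), (3,5)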